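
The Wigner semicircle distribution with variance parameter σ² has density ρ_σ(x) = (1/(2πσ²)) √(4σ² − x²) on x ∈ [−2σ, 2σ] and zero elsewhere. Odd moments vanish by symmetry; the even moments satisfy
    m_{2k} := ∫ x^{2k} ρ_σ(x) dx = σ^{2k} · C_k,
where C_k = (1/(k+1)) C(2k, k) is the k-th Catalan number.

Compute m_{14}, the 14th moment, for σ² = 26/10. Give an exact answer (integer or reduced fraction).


By the scaled semicircle moment identity, m_{2k} = σ^{2k} · C_k with k = 7.
C_7 = (1/(k+1)) · C(2k, k) = (1/8) · C(14, 7) = (1/8) · 3432 = 429.
σ^{2k} = (σ²)^k = (26/10)^7 = 62748517/78125.

Therefore m_{14} = σ^{14} · C_7 = (62748517/78125) · 429 = 26919113793/78125.


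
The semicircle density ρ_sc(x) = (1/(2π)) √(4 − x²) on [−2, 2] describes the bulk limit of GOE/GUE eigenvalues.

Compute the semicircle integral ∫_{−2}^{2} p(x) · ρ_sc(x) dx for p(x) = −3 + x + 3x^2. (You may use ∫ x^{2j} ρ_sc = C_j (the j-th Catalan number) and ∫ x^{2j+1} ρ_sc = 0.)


Write p(x) = Σ a_i x^i, split into monomials and integrate each against ρ_sc separately.
Using ∫ x^{2j} ρ_sc = C_j = (1/(j+1)) C(2j, j) (Catalan numbers) and ∫ x^{2j+1} ρ_sc = 0 (odd monomials vanish by symmetry):
  i = 0 (even): a_0 · C_{0} = -3 · 1 = -3
  i = 1 (odd): ∫ x^1 ρ_sc = 0 (vanishes)
  i = 2 (even): a_2 · C_{1} = 3 · 1 = 3

Summing the contributions: ∫_{−2}^{2} p(x) ρ_sc(x) dx = (-3) + 3 = 0.


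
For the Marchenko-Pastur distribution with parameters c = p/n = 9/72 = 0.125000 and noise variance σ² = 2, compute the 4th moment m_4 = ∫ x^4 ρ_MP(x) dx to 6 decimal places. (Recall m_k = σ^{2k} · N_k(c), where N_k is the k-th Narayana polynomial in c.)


E[X⁴] = σ⁸ (1 + 6c + 6c² + c³) (fourth MP moment). With σ² = 2 (so σ⁸ = 16) and c = 9/72 = 0.125000: E[X⁴] = 16 · (1 + 6·0.125000 + 6·(0.125000)² + (0.125000)³) = 16 · 1.845703.

So E[X^4] = 29.531250.


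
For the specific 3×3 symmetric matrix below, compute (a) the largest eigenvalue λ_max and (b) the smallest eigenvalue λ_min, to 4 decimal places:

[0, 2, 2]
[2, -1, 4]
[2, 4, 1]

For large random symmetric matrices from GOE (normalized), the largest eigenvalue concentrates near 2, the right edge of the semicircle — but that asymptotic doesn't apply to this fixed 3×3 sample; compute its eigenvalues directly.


Since M is real symmetric, all three eigenvalues are real; they are the roots of det(λI − M) = λ³ − (tr M) λ² + s λ − det M, where s is the sum of the principal 2×2 minors.
tr M = 0 + (-1) + 1 = 0.
s = (0·(-1) − 2²) + (0·1 − 2²) + ((-1)·1 − 4²) = -4 + (-4) + (-17) = -25.
det M (expand along row 1) = 0·(-17) − 2·(-6) + 2·10 = 32.
Characteristic polynomial: λ³ − 25λ − 32 = 0.
Substitute λ = y + (tr M)/3 = y + 0.000000 to remove the quadratic term: y³ + p·y + q = 0 with p = s − (tr M)²/3 = -25.000000 and q = −2(tr M)³/27 + (tr M)·s/3 − det M = -32.000000.
Three real roots ⇒ use the trigonometric (Viète) form: r = 2√(−p/3) = 5.773503, φ = arccos(3q/(p·r)) = arccos(0.665108) = 0.843159 rad.
y_k = r·cos(φ/3 − 2πk/3) for k = 0, 1, 2 gives y = 5.546973, -1.386650, -4.160323.
λ_k = y_k + 0.000000 gives λ = 5.5470, -1.3866, -4.1603 (check: the sum is 0.0000 = tr M).

Hence λ_max = 5.5470 and λ_min = -4.1603.


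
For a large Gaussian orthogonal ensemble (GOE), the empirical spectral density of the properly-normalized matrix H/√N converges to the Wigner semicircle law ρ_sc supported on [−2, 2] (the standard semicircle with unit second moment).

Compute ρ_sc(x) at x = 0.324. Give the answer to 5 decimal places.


ρ_sc(x) = (1/(2π)) √(4 − x²). With x = 0.324:
  4 − x² = 4 − (0.324)² = 4 − 0.104976 = 3.895024.
  √(4 − x²) = 1.973582.
  1/(2π) = 0.159155.
  ρ_sc(0.324) = 0.159155 · 1.973582 = 0.314105.

Rounded to 5 decimal places: ρ_sc(0.324) ≈ 0.31411.


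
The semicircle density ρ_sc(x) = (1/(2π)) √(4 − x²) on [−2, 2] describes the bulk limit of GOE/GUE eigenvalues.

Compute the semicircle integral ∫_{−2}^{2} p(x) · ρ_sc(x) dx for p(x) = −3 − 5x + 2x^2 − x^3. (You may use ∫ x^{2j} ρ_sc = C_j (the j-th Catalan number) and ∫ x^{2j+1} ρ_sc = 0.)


Write p(x) = Σ a_i x^i, split into monomials and integrate each against ρ_sc separately.
Using ∫ x^{2j} ρ_sc = C_j = (1/(j+1)) C(2j, j) (Catalan numbers) and ∫ x^{2j+1} ρ_sc = 0 (odd monomials vanish by symmetry):
  i = 0 (even): a_0 · C_{0} = -3 · 1 = -3
  i = 1 (odd): ∫ x^1 ρ_sc = 0 (vanishes)
  i = 2 (even): a_2 · C_{1} = 2 · 1 = 2
  i = 3 (odd): ∫ x^3 ρ_sc = 0 (vanishes)

Summing the contributions: ∫_{−2}^{2} p(x) ρ_sc(x) dx = (-3) + 2 = -1.


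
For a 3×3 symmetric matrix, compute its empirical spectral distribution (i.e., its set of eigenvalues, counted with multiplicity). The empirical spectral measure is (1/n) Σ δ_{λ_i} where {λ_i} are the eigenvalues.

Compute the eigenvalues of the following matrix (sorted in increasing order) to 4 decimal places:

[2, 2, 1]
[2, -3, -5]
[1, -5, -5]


Since M is real symmetric, all three eigenvalues are real; they are the roots of det(λI − M) = λ³ − (tr M) λ² + s λ − det M, where s is the sum of the principal 2×2 minors.
tr M = 2 + (-3) + (-5) = -6.
s = (2·(-3) − 2²) + (2·(-5) − 1²) + ((-3)·(-5) − (-5)²) = -10 + (-11) + (-10) = -31.
det M (expand along row 1) = 2·(-10) − 2·(-5) + 1·(-7) = -17.
Characteristic polynomial: λ³ + 6λ² − 31λ + 17 = 0.
Substitute λ = y + (tr M)/3 = y − 2.000000 to remove the quadratic term: y³ + p·y + q = 0 with p = s − (tr M)²/3 = -43.000000 and q = −2(tr M)³/27 + (tr M)·s/3 − det M = 95.000000.
Three real roots ⇒ use the trigonometric (Viète) form: r = 2√(−p/3) = 7.571878, φ = arccos(3q/(p·r)) = arccos(-0.875332) = 2.636918 rad.
y_k = r·cos(φ/3 − 2πk/3) for k = 0, 1, 2 gives y = 4.830423, 2.634567, -7.464990.
λ_k = y_k − 2.000000 gives λ = 2.8304, 0.6346, -9.4650 (check: the sum is -6.0000 = tr M).

Eigenvalues sorted in increasing order: [-9.4650, 0.6346, 2.8304].


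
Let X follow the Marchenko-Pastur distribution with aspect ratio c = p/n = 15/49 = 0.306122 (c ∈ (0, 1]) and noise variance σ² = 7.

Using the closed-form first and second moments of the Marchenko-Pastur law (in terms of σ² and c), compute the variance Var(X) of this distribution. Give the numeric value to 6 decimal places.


Recall the MP moments m_1 = E[X] = σ² and m_2 = E[X²] = σ⁴ (1 + c).
m_1 = E[X] = σ² = 7, so m_1² = 49.
m_2 = E[X²] = σ⁴ (1 + c) = 49 · (1 + 0.306122) = 49 · 1.306122 = 64.000000.
(Note m_2 − m_1² simplifies to c · σ⁴ = 0.306122 · 49.)

Var(X) = m_2 − m_1² = 64.000000 − 49 = 15.000000.


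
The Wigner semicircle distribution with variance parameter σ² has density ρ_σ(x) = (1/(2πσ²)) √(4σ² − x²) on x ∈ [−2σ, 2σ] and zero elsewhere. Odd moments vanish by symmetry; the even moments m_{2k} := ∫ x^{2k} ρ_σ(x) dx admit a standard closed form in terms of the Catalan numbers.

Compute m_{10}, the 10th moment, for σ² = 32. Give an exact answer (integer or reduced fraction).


By the scaled semicircle moment identity, m_{2k} = σ^{2k} · C_k with k = 5.
C_5 = (1/(k+1)) · C(2k, k) = (1/6) · C(10, 5) = (1/6) · 252 = 42.
σ^{2k} = (σ²)^k = (32)^5 = 33554432.

Therefore m_{10} = σ^{10} · C_5 = 33554432 · 42 = 1409286144.


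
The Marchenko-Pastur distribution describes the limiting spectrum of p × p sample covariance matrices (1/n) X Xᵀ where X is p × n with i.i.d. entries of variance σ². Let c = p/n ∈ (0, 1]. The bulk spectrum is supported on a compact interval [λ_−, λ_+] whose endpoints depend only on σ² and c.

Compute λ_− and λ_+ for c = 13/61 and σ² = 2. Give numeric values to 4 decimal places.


c = 13/61 = 0.213115; √c = 0.461644.
λ_− = σ² (1 − √c)² = 2 · (1 − 0.461644)² = 2 · (0.538356)² = 0.579655.
λ_+ = σ² (1 + √c)² = 2 · (1 + 0.461644)² = 2 · (1.461644)² = 4.272804.

Rounded to 4 decimal places: λ_− ≈ 0.5797, λ_+ ≈ 4.2728.


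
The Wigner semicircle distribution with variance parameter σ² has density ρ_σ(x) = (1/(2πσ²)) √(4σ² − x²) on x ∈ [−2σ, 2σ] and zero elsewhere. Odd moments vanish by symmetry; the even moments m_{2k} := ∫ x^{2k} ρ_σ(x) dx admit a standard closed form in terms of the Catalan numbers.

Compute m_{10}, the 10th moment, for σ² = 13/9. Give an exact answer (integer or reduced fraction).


By the scaled semicircle moment identity, m_{2k} = σ^{2k} · C_k with k = 5.
C_5 = (1/(k+1)) · C(2k, k) = (1/6) · C(10, 5) = (1/6) · 252 = 42.
σ^{2k} = (σ²)^k = (13/9)^5 = 371293/59049.

Therefore m_{10} = σ^{10} · C_5 = (371293/59049) · 42 = 5198102/19683.


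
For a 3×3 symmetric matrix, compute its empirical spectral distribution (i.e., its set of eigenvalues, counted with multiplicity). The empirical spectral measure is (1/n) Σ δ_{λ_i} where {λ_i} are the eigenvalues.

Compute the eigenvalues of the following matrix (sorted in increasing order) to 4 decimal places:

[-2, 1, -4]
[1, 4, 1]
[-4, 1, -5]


Since M is real symmetric, all three eigenvalues are real; they are the roots of det(λI − M) = λ³ − (tr M) λ² + s λ − det M, where s is the sum of the principal 2×2 minors.
tr M = -2 + 4 + (-5) = -3.
s = ((-2)·4 − 1²) + ((-2)·(-5) − (-4)²) + (4·(-5) − 1²) = -9 + (-6) + (-21) = -36.
det M (expand along row 1) = (-2)·(-21) − 1·(-1) + (-4)·17 = -25.
Characteristic polynomial: λ³ + 3λ² − 36λ + 25 = 0.
Substitute λ = y + (tr M)/3 = y − 1.000000 to remove the quadratic term: y³ + p·y + q = 0 with p = s − (tr M)²/3 = -39.000000 and q = −2(tr M)³/27 + (tr M)·s/3 − det M = 63.000000.
Three real roots ⇒ use the trigonometric (Viète) form: r = 2√(−p/3) = 7.211103, φ = arccos(3q/(p·r)) = arccos(-0.672041) = 2.307757 rad.
y_k = r·cos(φ/3 − 2πk/3) for k = 0, 1, 2 gives y = 5.180679, 1.753671, -6.934350.
λ_k = y_k − 1.000000 gives λ = 4.1807, 0.7537, -7.9343 (check: the sum is -3.0000 = tr M).

Eigenvalues sorted in increasing order: [-7.9343, 0.7537, 4.1807].


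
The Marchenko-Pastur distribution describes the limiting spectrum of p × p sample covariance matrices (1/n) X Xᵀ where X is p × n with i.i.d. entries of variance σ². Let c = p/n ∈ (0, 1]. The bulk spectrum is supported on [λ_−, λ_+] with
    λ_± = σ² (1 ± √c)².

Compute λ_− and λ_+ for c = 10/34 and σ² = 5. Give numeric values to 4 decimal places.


c = 10/34 = 0.294118; √c = 0.542326.
λ_− = σ² (1 − √c)² = 5 · (1 − 0.542326)² = 5 · (0.457674)² = 1.047327.
λ_+ = σ² (1 + √c)² = 5 · (1 + 0.542326)² = 5 · (1.542326)² = 11.893850.

Rounded to 4 decimal places: λ_− ≈ 1.0473, λ_+ ≈ 11.8938.


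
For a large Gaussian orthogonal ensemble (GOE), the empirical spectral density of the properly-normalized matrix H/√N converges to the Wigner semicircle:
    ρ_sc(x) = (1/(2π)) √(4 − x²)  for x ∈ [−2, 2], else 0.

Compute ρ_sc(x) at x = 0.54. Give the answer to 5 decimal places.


ρ_sc(x) = (1/(2π)) √(4 − x²). With x = 0.54:
  4 − x² = 4 − (0.54)² = 4 − 0.291600 = 3.708400.
  √(4 − x²) = 1.925721.
  1/(2π) = 0.159155.
  ρ_sc(0.54) = 0.159155 · 1.925721 = 0.306488.

Rounded to 5 decimal places: ρ_sc(0.54) ≈ 0.30649.


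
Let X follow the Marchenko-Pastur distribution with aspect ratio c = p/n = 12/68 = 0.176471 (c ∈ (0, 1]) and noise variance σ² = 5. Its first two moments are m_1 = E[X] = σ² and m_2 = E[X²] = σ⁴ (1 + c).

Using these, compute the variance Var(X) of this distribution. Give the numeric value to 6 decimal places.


m_1 = E[X] = σ² = 5, so m_1² = 25.
m_2 = E[X²] = σ⁴ (1 + c) = 25 · (1 + 0.176471) = 25 · 1.176471 = 29.411765.
(Note m_2 − m_1² simplifies to c · σ⁴ = 0.176471 · 25.)

Var(X) = m_2 − m_1² = 29.411765 − 25 = 4.411765.


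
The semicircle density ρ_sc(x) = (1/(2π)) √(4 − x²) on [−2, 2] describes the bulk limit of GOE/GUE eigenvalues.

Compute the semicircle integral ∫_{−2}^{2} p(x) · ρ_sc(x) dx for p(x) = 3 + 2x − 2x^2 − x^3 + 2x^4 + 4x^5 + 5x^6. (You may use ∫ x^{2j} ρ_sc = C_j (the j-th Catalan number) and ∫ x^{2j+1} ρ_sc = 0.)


Write p(x) = Σ a_i x^i, split into monomials and integrate each against ρ_sc separately.
Using ∫ x^{2j} ρ_sc = C_j = (1/(j+1)) C(2j, j) (Catalan numbers) and ∫ x^{2j+1} ρ_sc = 0 (odd monomials vanish by symmetry):
  i = 0 (even): a_0 · C_{0} = 3 · 1 = 3
  i = 1 (odd): ∫ x^1 ρ_sc = 0 (vanishes)
  i = 2 (even): a_2 · C_{1} = -2 · 1 = -2
  i = 3 (odd): ∫ x^3 ρ_sc = 0 (vanishes)
  i = 4 (even): a_4 · C_{2} = 2 · 2 = 4
  i = 5 (odd): ∫ x^5 ρ_sc = 0 (vanishes)
  i = 6 (even): a_6 · C_{3} = 5 · 5 = 25

Summing the contributions: ∫_{−2}^{2} p(x) ρ_sc(x) dx = 3 + (-2) + 4 + 25 = 30.


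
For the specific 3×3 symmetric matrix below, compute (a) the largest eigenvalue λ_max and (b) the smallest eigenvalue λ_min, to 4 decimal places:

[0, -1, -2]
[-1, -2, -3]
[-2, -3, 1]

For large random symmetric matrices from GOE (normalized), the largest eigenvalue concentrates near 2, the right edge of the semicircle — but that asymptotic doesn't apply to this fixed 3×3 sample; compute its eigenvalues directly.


Since M is real symmetric, all three eigenvalues are real; they are the roots of det(λI − M) = λ³ − (tr M) λ² + s λ − det M, where s is the sum of the principal 2×2 minors.
tr M = 0 + (-2) + 1 = -1.
s = (0·(-2) − (-1)²) + (0·1 − (-2)²) + ((-2)·1 − (-3)²) = -1 + (-4) + (-11) = -16.
det M (expand along row 1) = 0·(-11) − (-1)·(-7) + (-2)·(-1) = -5.
Characteristic polynomial: λ³ + λ² − 16λ + 5 = 0.
Substitute λ = y + (tr M)/3 = y − 0.333333 to remove the quadratic term: y³ + p·y + q = 0 with p = s − (tr M)²/3 = -16.333333 and q = −2(tr M)³/27 + (tr M)·s/3 − det M = 10.407407.
Three real roots ⇒ use the trigonometric (Viète) form: r = 2√(−p/3) = 4.666667, φ = arccos(3q/(p·r)) = arccos(-0.409621) = 1.992835 rad.
y_k = r·cos(φ/3 − 2πk/3) for k = 0, 1, 2 gives y = 3.674356, 0.654341, -4.328697.
λ_k = y_k − 0.333333 gives λ = 3.3410, 0.3210, -4.6620 (check: the sum is -1.0000 = tr M).

Hence λ_max = 3.3410 and λ_min = -4.6620.


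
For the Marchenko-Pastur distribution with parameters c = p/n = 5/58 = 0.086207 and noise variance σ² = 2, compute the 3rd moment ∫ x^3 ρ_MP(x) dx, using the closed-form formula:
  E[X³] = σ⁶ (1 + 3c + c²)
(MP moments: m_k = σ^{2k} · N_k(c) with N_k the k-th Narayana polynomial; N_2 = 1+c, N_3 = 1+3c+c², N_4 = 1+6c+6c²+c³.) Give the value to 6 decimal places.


E[X³] = σ⁶ (1 + 3c + c²) (third MP moment). With σ² = 2 (so σ⁶ = 8) and c = 5/58 = 0.086207: E[X³] = 8 · (1 + 3·0.086207 + (0.086207)²) = 8 · 1.266052.

So E[X^3] = 10.128419.


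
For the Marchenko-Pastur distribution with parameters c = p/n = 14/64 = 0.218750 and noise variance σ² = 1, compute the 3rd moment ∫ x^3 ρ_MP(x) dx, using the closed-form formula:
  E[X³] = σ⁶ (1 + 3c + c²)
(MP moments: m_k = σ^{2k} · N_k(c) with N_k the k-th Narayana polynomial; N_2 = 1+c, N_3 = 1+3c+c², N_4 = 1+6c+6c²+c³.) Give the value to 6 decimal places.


E[X³] = σ⁶ (1 + 3c + c²) (third MP moment). With σ² = 1 (so σ⁶ = 1) and c = 14/64 = 0.218750: E[X³] = 1 · (1 + 3·0.218750 + (0.218750)²) = 1 · 1.704102.

So E[X^3] = 1.704102.


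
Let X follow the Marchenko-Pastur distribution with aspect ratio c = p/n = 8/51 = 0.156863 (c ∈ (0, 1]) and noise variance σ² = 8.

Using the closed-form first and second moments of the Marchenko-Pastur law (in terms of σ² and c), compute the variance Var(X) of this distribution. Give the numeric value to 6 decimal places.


Recall the MP moments m_1 = E[X] = σ² and m_2 = E[X²] = σ⁴ (1 + c).
m_1 = E[X] = σ² = 8, so m_1² = 64.
m_2 = E[X²] = σ⁴ (1 + c) = 64 · (1 + 0.156863) = 64 · 1.156863 = 74.039216.
(Note m_2 − m_1² simplifies to c · σ⁴ = 0.156863 · 64.)

Var(X) = m_2 − m_1² = 74.039216 − 64 = 10.039216.


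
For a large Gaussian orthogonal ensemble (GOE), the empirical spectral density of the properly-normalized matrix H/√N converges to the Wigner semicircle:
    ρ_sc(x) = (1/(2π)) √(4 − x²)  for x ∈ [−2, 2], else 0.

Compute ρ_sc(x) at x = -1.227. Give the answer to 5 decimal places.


ρ_sc(x) = (1/(2π)) √(4 − x²). With x = -1.227:
  4 − x² = 4 − (-1.227)² = 4 − 1.505529 = 2.494471.
  √(4 − x²) = 1.579389.
  1/(2π) = 0.159155.
  ρ_sc(-1.227) = 0.159155 · 1.579389 = 0.251368.

Rounded to 5 decimal places: ρ_sc(-1.227) ≈ 0.25137.


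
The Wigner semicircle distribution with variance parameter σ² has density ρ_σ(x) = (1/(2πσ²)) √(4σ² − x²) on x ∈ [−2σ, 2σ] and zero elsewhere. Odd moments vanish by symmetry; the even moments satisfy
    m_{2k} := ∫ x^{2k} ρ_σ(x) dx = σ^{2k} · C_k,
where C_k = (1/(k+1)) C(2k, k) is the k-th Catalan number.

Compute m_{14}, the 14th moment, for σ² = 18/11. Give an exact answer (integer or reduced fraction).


By the scaled semicircle moment identity, m_{2k} = σ^{2k} · C_k with k = 7.
C_7 = (1/(k+1)) · C(2k, k) = (1/8) · C(14, 7) = (1/8) · 3432 = 429.
σ^{2k} = (σ²)^k = (18/11)^7 = 612220032/19487171.

Therefore m_{14} = σ^{14} · C_7 = (612220032/19487171) · 429 = 23876581248/1771561.


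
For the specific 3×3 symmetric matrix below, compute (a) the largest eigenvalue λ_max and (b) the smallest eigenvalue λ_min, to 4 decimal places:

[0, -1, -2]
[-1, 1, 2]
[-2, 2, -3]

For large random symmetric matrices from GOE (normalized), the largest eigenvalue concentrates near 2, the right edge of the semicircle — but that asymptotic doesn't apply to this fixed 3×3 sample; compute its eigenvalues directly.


Since M is real symmetric, all three eigenvalues are real; they are the roots of det(λI − M) = λ³ − (tr M) λ² + s λ − det M, where s is the sum of the principal 2×2 minors.
tr M = 0 + 1 + (-3) = -2.
s = (0·1 − (-1)²) + (0·(-3) − (-2)²) + (1·(-3) − 2²) = -1 + (-4) + (-7) = -12.
det M (expand along row 1) = 0·(-7) − (-1)·7 + (-2)·0 = 7.
Characteristic polynomial: λ³ + 2λ² − 12λ − 7 = 0.
Substitute λ = y + (tr M)/3 = y − 0.666667 to remove the quadratic term: y³ + p·y + q = 0 with p = s − (tr M)²/3 = -13.333333 and q = −2(tr M)³/27 + (tr M)·s/3 − det M = 1.592593.
Three real roots ⇒ use the trigonometric (Viète) form: r = 2√(−p/3) = 4.216370, φ = arccos(3q/(p·r)) = arccos(-0.084986) = 1.655885 rad.
y_k = r·cos(φ/3 − 2πk/3) for k = 0, 1, 2 gives y = 3.590229, 0.119573, -3.709801.
λ_k = y_k − 0.666667 gives λ = 2.9236, -0.5471, -4.3765 (check: the sum is -2.0000 = tr M).

Hence λ_max = 2.9236 and λ_min = -4.3765.


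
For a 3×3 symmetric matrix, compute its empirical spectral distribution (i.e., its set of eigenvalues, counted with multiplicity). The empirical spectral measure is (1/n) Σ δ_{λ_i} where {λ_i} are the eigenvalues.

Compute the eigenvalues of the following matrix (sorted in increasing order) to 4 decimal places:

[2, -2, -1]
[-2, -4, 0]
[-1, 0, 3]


Since M is real symmetric, all three eigenvalues are real; they are the roots of det(λI − M) = λ³ − (tr M) λ² + s λ − det M, where s is the sum of the principal 2×2 minors.
tr M = 2 + (-4) + 3 = 1.
s = (2·(-4) − (-2)²) + (2·3 − (-1)²) + ((-4)·3 − 0²) = -12 + 5 + (-12) = -19.
det M (expand along row 1) = 2·(-12) − (-2)·(-6) + (-1)·(-4) = -32.
Characteristic polynomial: λ³ − λ² − 19λ + 32 = 0.
Substitute λ = y + (tr M)/3 = y + 0.333333 to remove the quadratic term: y³ + p·y + q = 0 with p = s − (tr M)²/3 = -19.333333 and q = −2(tr M)³/27 + (tr M)·s/3 − det M = 25.592593.
Three real roots ⇒ use the trigonometric (Viète) form: r = 2√(−p/3) = 5.077182, φ = arccos(3q/(p·r)) = arccos(-0.782179) = 2.468952 rad.
y_k = r·cos(φ/3 − 2πk/3) for k = 0, 1, 2 gives y = 3.452669, 1.497427, -4.950096.
λ_k = y_k + 0.333333 gives λ = 3.7860, 1.8308, -4.6168 (check: the sum is 1.0000 = tr M).

Eigenvalues sorted in increasing order: [-4.6168, 1.8308, 3.7860].


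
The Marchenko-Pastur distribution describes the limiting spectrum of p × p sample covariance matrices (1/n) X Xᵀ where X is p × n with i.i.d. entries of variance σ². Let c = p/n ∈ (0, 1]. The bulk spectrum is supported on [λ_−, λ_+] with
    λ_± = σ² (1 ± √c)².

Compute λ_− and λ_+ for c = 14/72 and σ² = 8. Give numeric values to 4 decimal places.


c = 14/72 = 0.194444; √c = 0.440959.
λ_− = σ² (1 − √c)² = 8 · (1 − 0.440959)² = 8 · (0.559041)² = 2.500219.
λ_+ = σ² (1 + √c)² = 8 · (1 + 0.440959)² = 8 · (1.440959)² = 16.610892.

Rounded to 4 decimal places: λ_− ≈ 2.5002, λ_+ ≈ 16.6109.


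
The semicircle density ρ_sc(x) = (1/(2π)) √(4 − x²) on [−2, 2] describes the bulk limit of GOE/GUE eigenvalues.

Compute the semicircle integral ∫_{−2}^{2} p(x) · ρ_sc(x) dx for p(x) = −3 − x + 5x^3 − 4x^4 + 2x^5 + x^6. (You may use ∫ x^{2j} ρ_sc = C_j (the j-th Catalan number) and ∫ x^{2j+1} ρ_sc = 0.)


Write p(x) = Σ a_i x^i, split into monomials and integrate each against ρ_sc separately.
Using ∫ x^{2j} ρ_sc = C_j = (1/(j+1)) C(2j, j) (Catalan numbers) and ∫ x^{2j+1} ρ_sc = 0 (odd monomials vanish by symmetry):
  i = 0 (even): a_0 · C_{0} = -3 · 1 = -3
  i = 1 (odd): ∫ x^1 ρ_sc = 0 (vanishes)
  i = 3 (odd): ∫ x^3 ρ_sc = 0 (vanishes)
  i = 4 (even): a_4 · C_{2} = -4 · 2 = -8
  i = 5 (odd): ∫ x^5 ρ_sc = 0 (vanishes)
  i = 6 (even): a_6 · C_{3} = 1 · 5 = 5

Summing the contributions: ∫_{−2}^{2} p(x) ρ_sc(x) dx = (-3) + (-8) + 5 = -6.


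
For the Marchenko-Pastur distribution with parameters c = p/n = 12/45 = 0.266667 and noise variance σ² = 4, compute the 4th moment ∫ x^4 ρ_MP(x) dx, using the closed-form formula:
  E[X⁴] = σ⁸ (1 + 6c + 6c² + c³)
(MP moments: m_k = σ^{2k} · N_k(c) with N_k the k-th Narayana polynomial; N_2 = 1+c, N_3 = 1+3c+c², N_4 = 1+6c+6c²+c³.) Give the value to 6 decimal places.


E[X⁴] = σ⁸ (1 + 6c + 6c² + c³) (fourth MP moment). With σ² = 4 (so σ⁸ = 256) and c = 12/45 = 0.266667: E[X⁴] = 256 · (1 + 6·0.266667 + 6·(0.266667)² + (0.266667)³) = 256 · 3.045630.

So E[X^4] = 779.681185.


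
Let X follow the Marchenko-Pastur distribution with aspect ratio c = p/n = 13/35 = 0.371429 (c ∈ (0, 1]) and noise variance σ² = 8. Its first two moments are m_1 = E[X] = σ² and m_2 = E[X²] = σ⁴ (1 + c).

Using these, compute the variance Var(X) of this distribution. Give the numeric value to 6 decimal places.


m_1 = E[X] = σ² = 8, so m_1² = 64.
m_2 = E[X²] = σ⁴ (1 + c) = 64 · (1 + 0.371429) = 64 · 1.371429 = 87.771429.
(Note m_2 − m_1² simplifies to c · σ⁴ = 0.371429 · 64.)

Var(X) = m_2 − m_1² = 87.771429 − 64 = 23.771429.


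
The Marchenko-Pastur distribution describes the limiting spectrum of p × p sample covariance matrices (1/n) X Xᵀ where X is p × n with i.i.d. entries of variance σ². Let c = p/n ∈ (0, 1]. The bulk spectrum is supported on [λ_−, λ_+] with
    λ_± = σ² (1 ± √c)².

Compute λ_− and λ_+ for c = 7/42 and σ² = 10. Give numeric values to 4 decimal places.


c = 7/42 = 0.166667; √c = 0.408248.
λ_− = σ² (1 − √c)² = 10 · (1 − 0.408248)² = 10 · (0.591752)² = 3.501701.
λ_+ = σ² (1 + √c)² = 10 · (1 + 0.408248)² = 10 · (1.408248)² = 19.831632.

Rounded to 4 decimal places: λ_− ≈ 3.5017, λ_+ ≈ 19.8316.


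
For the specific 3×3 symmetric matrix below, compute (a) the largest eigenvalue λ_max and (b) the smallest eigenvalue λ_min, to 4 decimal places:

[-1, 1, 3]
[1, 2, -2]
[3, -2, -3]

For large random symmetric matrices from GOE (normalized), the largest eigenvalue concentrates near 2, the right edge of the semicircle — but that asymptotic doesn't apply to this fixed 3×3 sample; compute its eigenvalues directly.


Since M is real symmetric, all three eigenvalues are real; they are the roots of det(λI − M) = λ³ − (tr M) λ² + s λ − det M, where s is the sum of the principal 2×2 minors.
tr M = -1 + 2 + (-3) = -2.
s = ((-1)·2 − 1²) + ((-1)·(-3) − 3²) + (2·(-3) − (-2)²) = -3 + (-6) + (-10) = -19.
det M (expand along row 1) = (-1)·(-10) − 1·3 + 3·(-8) = -17.
Characteristic polynomial: λ³ + 2λ² − 19λ + 17 = 0.
Substitute λ = y + (tr M)/3 = y − 0.666667 to remove the quadratic term: y³ + p·y + q = 0 with p = s − (tr M)²/3 = -20.333333 and q = −2(tr M)³/27 + (tr M)·s/3 − det M = 30.259259.
Three real roots ⇒ use the trigonometric (Viète) form: r = 2√(−p/3) = 5.206833, φ = arccos(3q/(p·r)) = arccos(-0.857427) = 2.601046 rad.
y_k = r·cos(φ/3 − 2πk/3) for k = 0, 1, 2 gives y = 3.369368, 1.753172, -5.122540.
λ_k = y_k − 0.666667 gives λ = 2.7027, 1.0865, -5.7892 (check: the sum is -2.0000 = tr M).

Hence λ_max = 2.7027 and λ_min = -5.7892.


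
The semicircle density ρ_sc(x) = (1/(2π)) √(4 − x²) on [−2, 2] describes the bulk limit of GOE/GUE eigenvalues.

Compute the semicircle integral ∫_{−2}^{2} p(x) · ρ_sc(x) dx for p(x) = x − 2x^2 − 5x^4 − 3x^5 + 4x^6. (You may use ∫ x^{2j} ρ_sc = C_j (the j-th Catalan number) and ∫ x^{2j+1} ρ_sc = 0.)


Write p(x) = Σ a_i x^i, split into monomials and integrate each against ρ_sc separately.
Using ∫ x^{2j} ρ_sc = C_j = (1/(j+1)) C(2j, j) (Catalan numbers) and ∫ x^{2j+1} ρ_sc = 0 (odd monomials vanish by symmetry):
  i = 1 (odd): ∫ x^1 ρ_sc = 0 (vanishes)
  i = 2 (even): a_2 · C_{1} = -2 · 1 = -2
  i = 4 (even): a_4 · C_{2} = -5 · 2 = -10
  i = 5 (odd): ∫ x^5 ρ_sc = 0 (vanishes)
  i = 6 (even): a_6 · C_{3} = 4 · 5 = 20

Summing the contributions: ∫_{−2}^{2} p(x) ρ_sc(x) dx = (-2) + (-10) + 20 = 8.


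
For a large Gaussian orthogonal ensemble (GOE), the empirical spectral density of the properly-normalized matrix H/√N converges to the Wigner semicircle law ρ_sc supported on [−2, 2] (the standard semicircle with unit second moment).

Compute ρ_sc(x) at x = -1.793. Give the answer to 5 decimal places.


ρ_sc(x) = (1/(2π)) √(4 − x²). With x = -1.793:
  4 − x² = 4 − (-1.793)² = 4 − 3.214849 = 0.785151.
  √(4 − x²) = 0.886087.
  1/(2π) = 0.159155.
  ρ_sc(-1.793) = 0.159155 · 0.886087 = 0.141025.

Rounded to 5 decimal places: ρ_sc(-1.793) ≈ 0.14103.


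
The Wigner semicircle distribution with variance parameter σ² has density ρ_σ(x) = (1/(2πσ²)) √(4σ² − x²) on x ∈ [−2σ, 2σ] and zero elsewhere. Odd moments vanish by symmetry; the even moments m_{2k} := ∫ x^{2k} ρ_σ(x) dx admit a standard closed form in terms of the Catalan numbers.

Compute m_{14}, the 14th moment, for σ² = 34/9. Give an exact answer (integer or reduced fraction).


By the scaled semicircle moment identity, m_{2k} = σ^{2k} · C_k with k = 7.
C_7 = (1/(k+1)) · C(2k, k) = (1/8) · C(14, 7) = (1/8) · 3432 = 429.
σ^{2k} = (σ²)^k = (34/9)^7 = 52523350144/4782969.

Therefore m_{14} = σ^{14} · C_7 = (52523350144/4782969) · 429 = 7510839070592/1594323.


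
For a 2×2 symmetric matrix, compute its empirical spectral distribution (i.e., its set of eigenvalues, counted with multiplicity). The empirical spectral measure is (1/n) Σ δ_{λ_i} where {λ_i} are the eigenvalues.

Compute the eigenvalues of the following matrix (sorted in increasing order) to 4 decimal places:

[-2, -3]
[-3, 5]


Since M is real symmetric, both eigenvalues are real; they are the roots of det(λI − M) = λ² − (tr M) λ + det M.
tr M = -2 + 5 = 3.
det M = (-2)·5 − (-3)² = -10 − 9 = -19.
Characteristic polynomial: λ² − 3λ − 19 = 0.
Discriminant Δ = (tr M)² − 4·det M = 9 − (-76) = 85; √Δ = 9.219544.
λ = (tr M ± √Δ)/2 = (3 ± 9.219544)/2, giving (tr M − √Δ)/2 = -3.1098 and (tr M + √Δ)/2 = 6.1098.

Eigenvalues sorted in increasing order: [-3.1098, 6.1098].


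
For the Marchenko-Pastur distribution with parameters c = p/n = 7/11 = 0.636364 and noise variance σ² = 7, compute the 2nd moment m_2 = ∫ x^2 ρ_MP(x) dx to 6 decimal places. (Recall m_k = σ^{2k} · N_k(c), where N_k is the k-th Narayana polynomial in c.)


E[X²] = σ⁴ (1 + c) (second MP moment). With σ² = 7 (so σ⁴ = 49) and c = 7/11 = 0.636364: E[X²] = 49 · (1 + 0.636364) = 49 · 1.636364.

So E[X^2] = 80.181818.


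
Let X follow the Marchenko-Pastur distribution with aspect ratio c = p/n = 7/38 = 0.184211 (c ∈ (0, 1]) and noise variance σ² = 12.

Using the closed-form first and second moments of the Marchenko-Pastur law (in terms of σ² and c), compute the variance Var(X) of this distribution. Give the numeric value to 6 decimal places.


Recall the MP moments m_1 = E[X] = σ² and m_2 = E[X²] = σ⁴ (1 + c).
m_1 = E[X] = σ² = 12, so m_1² = 144.
m_2 = E[X²] = σ⁴ (1 + c) = 144 · (1 + 0.184211) = 144 · 1.184211 = 170.526316.
(Note m_2 − m_1² simplifies to c · σ⁴ = 0.184211 · 144.)

Var(X) = m_2 − m_1² = 170.526316 − 144 = 26.526316.


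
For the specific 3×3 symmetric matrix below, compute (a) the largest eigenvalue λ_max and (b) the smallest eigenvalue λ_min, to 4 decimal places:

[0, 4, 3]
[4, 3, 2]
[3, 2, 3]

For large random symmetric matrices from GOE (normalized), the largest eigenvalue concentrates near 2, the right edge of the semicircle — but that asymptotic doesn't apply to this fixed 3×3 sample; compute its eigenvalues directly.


Since M is real symmetric, all three eigenvalues are real; they are the roots of det(λI − M) = λ³ − (tr M) λ² + s λ − det M, where s is the sum of the principal 2×2 minors.
tr M = 0 + 3 + 3 = 6.
s = (0·3 − 4²) + (0·3 − 3²) + (3·3 − 2²) = -16 + (-9) + 5 = -20.
det M (expand along row 1) = 0·5 − 4·6 + 3·(-1) = -27.
Characteristic polynomial: λ³ − 6λ² − 20λ + 27 = 0.
Substitute λ = y + (tr M)/3 = y + 2.000000 to remove the quadratic term: y³ + p·y + q = 0 with p = s − (tr M)²/3 = -32.000000 and q = −2(tr M)³/27 + (tr M)·s/3 − det M = -29.000000.
Three real roots ⇒ use the trigonometric (Viète) form: r = 2√(−p/3) = 6.531973, φ = arccos(3q/(p·r)) = arccos(0.416222) = 1.141510 rad.
y_k = r·cos(φ/3 − 2πk/3) for k = 0, 1, 2 gives y = 6.064792, -0.931509, -5.133283.
λ_k = y_k + 2.000000 gives λ = 8.0648, 1.0685, -3.1333 (check: the sum is 6.0000 = tr M).

Hence λ_max = 8.0648 and λ_min = -3.1333.


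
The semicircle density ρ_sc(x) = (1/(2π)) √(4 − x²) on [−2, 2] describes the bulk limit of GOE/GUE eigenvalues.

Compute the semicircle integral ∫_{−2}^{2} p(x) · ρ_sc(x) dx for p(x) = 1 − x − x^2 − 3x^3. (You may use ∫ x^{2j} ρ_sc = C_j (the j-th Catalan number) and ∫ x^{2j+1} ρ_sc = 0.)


Write p(x) = Σ a_i x^i, split into monomials and integrate each against ρ_sc separately.
Using ∫ x^{2j} ρ_sc = C_j = (1/(j+1)) C(2j, j) (Catalan numbers) and ∫ x^{2j+1} ρ_sc = 0 (odd monomials vanish by symmetry):
  i = 0 (even): a_0 · C_{0} = 1 · 1 = 1
  i = 1 (odd): ∫ x^1 ρ_sc = 0 (vanishes)
  i = 2 (even): a_2 · C_{1} = -1 · 1 = -1
  i = 3 (odd): ∫ x^3 ρ_sc = 0 (vanishes)

Summing the contributions: ∫_{−2}^{2} p(x) ρ_sc(x) dx = 1 + (-1) = 0.


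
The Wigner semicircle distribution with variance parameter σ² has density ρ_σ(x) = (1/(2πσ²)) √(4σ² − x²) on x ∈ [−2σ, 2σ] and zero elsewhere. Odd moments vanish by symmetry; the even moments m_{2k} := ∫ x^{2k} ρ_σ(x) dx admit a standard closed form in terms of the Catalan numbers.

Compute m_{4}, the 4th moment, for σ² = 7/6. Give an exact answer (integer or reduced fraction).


By the scaled semicircle moment identity, m_{2k} = σ^{2k} · C_k with k = 2.
C_2 = (1/(k+1)) · C(2k, k) = (1/3) · C(4, 2) = (1/3) · 6 = 2.
σ^{2k} = (σ²)^k = (7/6)^2 = 49/36.

Therefore m_{4} = σ^{4} · C_2 = (49/36) · 2 = 49/18.


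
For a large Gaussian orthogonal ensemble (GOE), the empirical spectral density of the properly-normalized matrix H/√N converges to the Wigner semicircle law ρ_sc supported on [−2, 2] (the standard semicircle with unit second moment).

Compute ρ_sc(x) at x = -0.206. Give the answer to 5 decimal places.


ρ_sc(x) = (1/(2π)) √(4 − x²). With x = -0.206:
  4 − x² = 4 − (-0.206)² = 4 − 0.042436 = 3.957564.
  √(4 − x²) = 1.989363.
  1/(2π) = 0.159155.
  ρ_sc(-0.206) = 0.159155 · 1.989363 = 0.316617.

Rounded to 5 decimal places: ρ_sc(-0.206) ≈ 0.31662.


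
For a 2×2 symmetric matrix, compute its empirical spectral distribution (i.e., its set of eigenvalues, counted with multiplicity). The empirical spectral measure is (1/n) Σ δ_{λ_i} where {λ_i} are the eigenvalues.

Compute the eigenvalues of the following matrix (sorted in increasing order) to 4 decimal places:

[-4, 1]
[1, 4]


Since M is real symmetric, both eigenvalues are real; they are the roots of det(λI − M) = λ² − (tr M) λ + det M.
tr M = -4 + 4 = 0.
det M = (-4)·4 − 1² = -16 − 1 = -17.
Characteristic polynomial: λ² − 17 = 0.
Discriminant Δ = (tr M)² − 4·det M = 0 − (-68) = 68; √Δ = 8.246211.
λ = (tr M ± √Δ)/2 = (0 ± 8.246211)/2, giving (tr M − √Δ)/2 = -4.1231 and (tr M + √Δ)/2 = 4.1231.

Eigenvalues sorted in increasing order: [-4.1231, 4.1231].


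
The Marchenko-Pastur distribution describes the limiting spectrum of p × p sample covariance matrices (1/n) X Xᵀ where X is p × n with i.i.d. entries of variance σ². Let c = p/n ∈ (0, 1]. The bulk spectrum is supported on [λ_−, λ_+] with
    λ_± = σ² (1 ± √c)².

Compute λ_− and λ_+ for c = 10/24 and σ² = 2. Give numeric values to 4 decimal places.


c = 10/24 = 0.416667; √c = 0.645497.
λ_− = σ² (1 − √c)² = 2 · (1 − 0.645497)² = 2 · (0.354503)² = 0.251344.
λ_+ = σ² (1 + √c)² = 2 · (1 + 0.645497)² = 2 · (1.645497)² = 5.415322.

Rounded to 4 decimal places: λ_− ≈ 0.2513, λ_+ ≈ 5.4153.


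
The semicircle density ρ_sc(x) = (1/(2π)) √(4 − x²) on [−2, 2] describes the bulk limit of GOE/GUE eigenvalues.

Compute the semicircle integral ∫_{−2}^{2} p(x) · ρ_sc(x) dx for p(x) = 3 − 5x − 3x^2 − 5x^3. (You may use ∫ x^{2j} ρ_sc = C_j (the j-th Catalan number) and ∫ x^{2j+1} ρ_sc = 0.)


Write p(x) = Σ a_i x^i, split into monomials and integrate each against ρ_sc separately.
Using ∫ x^{2j} ρ_sc = C_j = (1/(j+1)) C(2j, j) (Catalan numbers) and ∫ x^{2j+1} ρ_sc = 0 (odd monomials vanish by symmetry):
  i = 0 (even): a_0 · C_{0} = 3 · 1 = 3
  i = 1 (odd): ∫ x^1 ρ_sc = 0 (vanishes)
  i = 2 (even): a_2 · C_{1} = -3 · 1 = -3
  i = 3 (odd): ∫ x^3 ρ_sc = 0 (vanishes)

Summing the contributions: ∫_{−2}^{2} p(x) ρ_sc(x) dx = 3 + (-3) = 0.


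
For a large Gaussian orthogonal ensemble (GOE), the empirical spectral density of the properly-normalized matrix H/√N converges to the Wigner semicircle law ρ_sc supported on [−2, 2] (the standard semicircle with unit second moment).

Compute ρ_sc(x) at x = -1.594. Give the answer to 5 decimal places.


ρ_sc(x) = (1/(2π)) √(4 − x²). With x = -1.594:
  4 − x² = 4 − (-1.594)² = 4 − 2.540836 = 1.459164.
  √(4 − x²) = 1.207959.
  1/(2π) = 0.159155.
  ρ_sc(-1.594) = 0.159155 · 1.207959 = 0.192253.

Rounded to 5 decimal places: ρ_sc(-1.594) ≈ 0.19225.


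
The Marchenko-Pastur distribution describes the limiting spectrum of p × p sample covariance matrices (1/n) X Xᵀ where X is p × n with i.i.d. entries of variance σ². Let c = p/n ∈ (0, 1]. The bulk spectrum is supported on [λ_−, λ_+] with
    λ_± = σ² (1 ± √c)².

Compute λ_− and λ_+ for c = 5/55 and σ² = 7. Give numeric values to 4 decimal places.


c = 5/55 = 0.090909; √c = 0.301511.
λ_− = σ² (1 − √c)² = 7 · (1 − 0.301511)² = 7 · (0.698489)² = 3.415205.
λ_+ = σ² (1 + √c)² = 7 · (1 + 0.301511)² = 7 · (1.301511)² = 11.857522.

Rounded to 4 decimal places: λ_− ≈ 3.4152, λ_+ ≈ 11.8575.


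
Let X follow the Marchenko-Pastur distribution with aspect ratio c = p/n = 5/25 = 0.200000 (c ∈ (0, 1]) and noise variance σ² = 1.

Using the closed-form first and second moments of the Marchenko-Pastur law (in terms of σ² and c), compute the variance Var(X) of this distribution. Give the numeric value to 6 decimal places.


Recall the MP moments m_1 = E[X] = σ² and m_2 = E[X²] = σ⁴ (1 + c).
m_1 = E[X] = σ² = 1, so m_1² = 1.
m_2 = E[X²] = σ⁴ (1 + c) = 1 · (1 + 0.200000) = 1 · 1.200000 = 1.200000.
(Note m_2 − m_1² simplifies to c · σ⁴ = 0.200000 · 1.)

Var(X) = m_2 − m_1² = 1.200000 − 1 = 0.200000.


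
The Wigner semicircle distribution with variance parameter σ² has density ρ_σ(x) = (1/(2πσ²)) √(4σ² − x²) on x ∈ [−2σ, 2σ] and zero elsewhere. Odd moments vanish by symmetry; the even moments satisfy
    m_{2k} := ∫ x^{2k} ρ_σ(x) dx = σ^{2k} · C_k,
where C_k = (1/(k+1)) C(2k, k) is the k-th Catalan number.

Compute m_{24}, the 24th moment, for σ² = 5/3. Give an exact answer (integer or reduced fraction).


By the scaled semicircle moment identity, m_{2k} = σ^{2k} · C_k with k = 12.
C_12 = (1/(k+1)) · C(2k, k) = (1/13) · C(24, 12) = (1/13) · 2704156 = 208012.
σ^{2k} = (σ²)^k = (5/3)^12 = 244140625/531441.

Therefore m_{24} = σ^{24} · C_12 = (244140625/531441) · 208012 = 50784179687500/531441.


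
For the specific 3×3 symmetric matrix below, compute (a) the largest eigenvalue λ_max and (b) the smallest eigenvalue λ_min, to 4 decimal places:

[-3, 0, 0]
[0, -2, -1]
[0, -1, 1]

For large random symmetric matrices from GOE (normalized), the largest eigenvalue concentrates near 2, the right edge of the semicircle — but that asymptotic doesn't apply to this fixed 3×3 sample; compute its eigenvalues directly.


Since M is real symmetric, all three eigenvalues are real; they are the roots of det(λI − M) = λ³ − (tr M) λ² + s λ − det M, where s is the sum of the principal 2×2 minors.
tr M = -3 + (-2) + 1 = -4.
s = ((-3)·(-2) − 0²) + ((-3)·1 − 0²) + ((-2)·1 − (-1)²) = 6 + (-3) + (-3) = 0.
det M (expand along row 1) = (-3)·(-3) − 0·0 + 0·0 = 9.
Characteristic polynomial: λ³ + 4λ² − 9 = 0.
Substitute λ = y + (tr M)/3 = y − 1.333333 to remove the quadratic term: y³ + p·y + q = 0 with p = s − (tr M)²/3 = -5.333333 and q = −2(tr M)³/27 + (tr M)·s/3 − det M = -4.259259.
Three real roots ⇒ use the trigonometric (Viète) form: r = 2√(−p/3) = 2.666667, φ = arccos(3q/(p·r)) = arccos(0.898438) = 0.454598 rad.
y_k = r·cos(φ/3 − 2πk/3) for k = 0, 1, 2 gives y = 2.636109, -0.969442, -1.666667.
λ_k = y_k − 1.333333 gives λ = 1.3028, -2.3028, -3.0000 (check: the sum is -4.0000 = tr M).

Hence λ_max = 1.3028 and λ_min = -3.0000.


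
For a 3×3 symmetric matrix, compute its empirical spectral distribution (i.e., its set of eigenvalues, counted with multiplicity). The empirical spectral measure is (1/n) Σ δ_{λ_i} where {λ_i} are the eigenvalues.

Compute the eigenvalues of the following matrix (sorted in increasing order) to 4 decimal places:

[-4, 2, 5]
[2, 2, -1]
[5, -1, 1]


Since M is real symmetric, all three eigenvalues are real; they are the roots of det(λI − M) = λ³ − (tr M) λ² + s λ − det M, where s is the sum of the principal 2×2 minors.
tr M = -4 + 2 + 1 = -1.
s = ((-4)·2 − 2²) + ((-4)·1 − 5²) + (2·1 − (-1)²) = -12 + (-29) + 1 = -40.
det M (expand along row 1) = (-4)·1 − 2·7 + 5·(-12) = -78.
Characteristic polynomial: λ³ + λ² − 40λ + 78 = 0.
Substitute λ = y + (tr M)/3 = y − 0.333333 to remove the quadratic term: y³ + p·y + q = 0 with p = s − (tr M)²/3 = -40.333333 and q = −2(tr M)³/27 + (tr M)·s/3 − det M = 91.407407.
Three real roots ⇒ use the trigonometric (Viète) form: r = 2√(−p/3) = 7.333333, φ = arccos(3q/(p·r)) = arccos(-0.927122) = 2.757456 rad.
y_k = r·cos(φ/3 − 2πk/3) for k = 0, 1, 2 gives y = 4.447626, 2.825672, -7.273298.
λ_k = y_k − 0.333333 gives λ = 4.1143, 2.4923, -7.6066 (check: the sum is -1.0000 = tr M).

Eigenvalues sorted in increasing order: [-7.6066, 2.4923, 4.1143].
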